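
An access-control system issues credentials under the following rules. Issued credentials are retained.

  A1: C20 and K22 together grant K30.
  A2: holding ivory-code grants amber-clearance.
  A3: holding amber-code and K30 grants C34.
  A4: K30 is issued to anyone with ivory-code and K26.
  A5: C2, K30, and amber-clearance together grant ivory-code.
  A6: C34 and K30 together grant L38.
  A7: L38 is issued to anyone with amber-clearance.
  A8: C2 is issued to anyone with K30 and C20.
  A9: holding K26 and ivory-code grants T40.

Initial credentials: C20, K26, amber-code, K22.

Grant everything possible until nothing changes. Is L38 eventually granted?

Yes

Holding C20 and K22 grants K30 (A1).
Holding amber-code and K30 grants C34 (A3).
Holding C34 and K30 grants L38 (A6).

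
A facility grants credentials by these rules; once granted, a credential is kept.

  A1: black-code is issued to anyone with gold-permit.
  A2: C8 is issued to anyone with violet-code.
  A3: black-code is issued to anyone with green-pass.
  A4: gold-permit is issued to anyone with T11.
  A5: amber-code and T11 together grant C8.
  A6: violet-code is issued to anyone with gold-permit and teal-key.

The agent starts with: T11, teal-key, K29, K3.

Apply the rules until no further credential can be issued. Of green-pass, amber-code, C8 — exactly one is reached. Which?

Holding T11 grants gold-permit (A4).
Holding gold-permit and teal-key grants violet-code (A6).
Holding violet-code grants C8 (A2).
No rule produces green-pass, and it is not given. No rule produces amber-code, and it is not given.

C8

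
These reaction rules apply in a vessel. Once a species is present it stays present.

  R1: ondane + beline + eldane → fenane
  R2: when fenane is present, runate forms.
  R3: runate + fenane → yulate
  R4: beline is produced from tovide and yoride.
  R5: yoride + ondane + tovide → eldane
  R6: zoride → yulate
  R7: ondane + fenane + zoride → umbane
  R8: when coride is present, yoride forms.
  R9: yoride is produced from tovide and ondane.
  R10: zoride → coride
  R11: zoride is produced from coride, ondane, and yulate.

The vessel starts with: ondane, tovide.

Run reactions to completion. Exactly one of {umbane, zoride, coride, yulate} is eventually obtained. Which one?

tovide and ondane present → yoride forms (R9).
tovide and yoride present → beline forms (R4).
yoride, ondane, and tovide present → eldane forms (R5).
ondane, beline, and eldane present → fenane forms (R1).
fenane present → runate forms (R2).
runate and fenane present → yulate forms (R3).
zoride would need coride, ondane, and yulate (R11), but coride never forms. umbane would need ondane, fenane, and zoride (R7), but zoride never forms. coride would need zoride (R10), but zoride never forms.

yulate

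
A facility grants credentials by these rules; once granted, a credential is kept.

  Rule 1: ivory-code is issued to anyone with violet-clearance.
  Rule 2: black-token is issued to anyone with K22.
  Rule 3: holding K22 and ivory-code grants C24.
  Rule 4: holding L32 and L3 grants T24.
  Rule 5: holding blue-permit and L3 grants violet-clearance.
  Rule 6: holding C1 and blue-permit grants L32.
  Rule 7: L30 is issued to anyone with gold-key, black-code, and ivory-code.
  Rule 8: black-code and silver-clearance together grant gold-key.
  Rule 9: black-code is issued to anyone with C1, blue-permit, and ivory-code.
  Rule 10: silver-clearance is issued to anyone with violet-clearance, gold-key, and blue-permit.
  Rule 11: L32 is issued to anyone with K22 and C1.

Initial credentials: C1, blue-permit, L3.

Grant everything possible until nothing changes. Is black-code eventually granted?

Yes

Holding blue-permit and L3 grants violet-clearance (Rule 5).
Holding violet-clearance grants ivory-code (Rule 1).
Holding C1, blue-permit, and ivory-code grants black-code (Rule 9).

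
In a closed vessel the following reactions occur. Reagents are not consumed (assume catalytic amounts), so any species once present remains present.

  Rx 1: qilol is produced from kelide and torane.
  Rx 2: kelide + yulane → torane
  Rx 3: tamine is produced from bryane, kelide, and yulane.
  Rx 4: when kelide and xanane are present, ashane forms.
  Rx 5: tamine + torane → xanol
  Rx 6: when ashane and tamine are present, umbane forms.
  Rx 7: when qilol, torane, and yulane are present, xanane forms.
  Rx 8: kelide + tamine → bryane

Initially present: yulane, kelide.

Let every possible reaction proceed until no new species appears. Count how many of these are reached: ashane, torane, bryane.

kelide and yulane present → torane forms (Rx 2).
kelide and torane present → qilol forms (Rx 1).
qilol, torane, and yulane present → xanane forms (Rx 7).
kelide and xanane present → ashane forms (Rx 4).
ashane: reached.
torane: reached.
bryane would need kelide and tamine (Rx 8), but tamine never forms.
Reached: ashane and torane — 2 of the 3.

2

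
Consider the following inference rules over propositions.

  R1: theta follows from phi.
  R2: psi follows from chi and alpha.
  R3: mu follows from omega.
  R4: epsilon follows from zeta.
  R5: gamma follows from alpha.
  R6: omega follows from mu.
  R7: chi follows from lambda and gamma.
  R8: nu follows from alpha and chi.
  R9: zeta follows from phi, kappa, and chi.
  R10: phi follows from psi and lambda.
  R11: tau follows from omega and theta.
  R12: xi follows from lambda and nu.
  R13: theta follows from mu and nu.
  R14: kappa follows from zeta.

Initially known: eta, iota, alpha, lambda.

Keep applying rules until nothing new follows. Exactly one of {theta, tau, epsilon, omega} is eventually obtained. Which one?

alpha holds, so gamma follows (R5).
From lambda and gamma, R7 gives chi.
From chi and alpha, R2 gives psi.
psi and lambda hold, so phi follows (R10).
From phi, R1 gives theta.
omega would need mu (R6), but mu is never established. epsilon would need zeta (R4), but zeta is never established. tau would need omega and theta (R11), but omega is never established.

theta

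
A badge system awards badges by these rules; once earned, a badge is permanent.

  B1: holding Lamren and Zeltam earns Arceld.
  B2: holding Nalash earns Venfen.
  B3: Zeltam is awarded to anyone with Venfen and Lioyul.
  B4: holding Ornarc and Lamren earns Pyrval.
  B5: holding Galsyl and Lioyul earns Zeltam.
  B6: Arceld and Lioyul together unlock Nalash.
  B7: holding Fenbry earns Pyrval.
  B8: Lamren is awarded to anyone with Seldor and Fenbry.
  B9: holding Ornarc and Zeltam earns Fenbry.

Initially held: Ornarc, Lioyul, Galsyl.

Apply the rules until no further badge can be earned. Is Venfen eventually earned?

No

Venfen would need Nalash (B2), but Nalash is never earned.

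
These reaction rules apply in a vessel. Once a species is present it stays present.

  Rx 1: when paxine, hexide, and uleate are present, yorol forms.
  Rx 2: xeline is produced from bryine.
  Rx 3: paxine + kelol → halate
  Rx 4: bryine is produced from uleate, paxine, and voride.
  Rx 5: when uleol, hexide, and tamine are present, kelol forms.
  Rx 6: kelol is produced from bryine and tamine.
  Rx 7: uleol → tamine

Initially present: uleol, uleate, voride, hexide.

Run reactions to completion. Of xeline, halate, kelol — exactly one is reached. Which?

uleol present → tamine forms (Rx 7).
uleol, hexide, and tamine present → kelol forms (Rx 5).
halate would need paxine and kelol (Rx 3), but paxine never forms. xeline would need bryine (Rx 2), but bryine never forms.

kelol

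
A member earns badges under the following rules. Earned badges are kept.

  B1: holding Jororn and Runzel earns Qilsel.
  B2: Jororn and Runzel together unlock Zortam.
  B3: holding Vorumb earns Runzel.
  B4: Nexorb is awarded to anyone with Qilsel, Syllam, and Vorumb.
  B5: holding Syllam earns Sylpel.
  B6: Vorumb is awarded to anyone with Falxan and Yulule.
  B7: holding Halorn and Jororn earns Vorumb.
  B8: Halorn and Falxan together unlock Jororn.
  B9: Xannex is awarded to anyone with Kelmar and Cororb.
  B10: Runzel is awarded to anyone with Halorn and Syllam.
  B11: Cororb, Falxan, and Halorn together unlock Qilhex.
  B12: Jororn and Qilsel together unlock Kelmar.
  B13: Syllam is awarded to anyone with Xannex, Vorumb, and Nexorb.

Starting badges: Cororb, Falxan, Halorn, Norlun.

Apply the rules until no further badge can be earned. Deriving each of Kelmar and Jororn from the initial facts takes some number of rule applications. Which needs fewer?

Jororn

Jororn: With Halorn and Falxan, Jororn is earned (B8). [1 rule application]
Kelmar: With Halorn and Falxan, Jororn is earned (B8). With Halorn and Jororn, Vorumb is earned (B7). With Vorumb, Runzel is earned (B3). With Jororn and Runzel, Qilsel is earned (B1). With Jororn and Qilsel, Kelmar is earned (B12). [5 rule applications]
Jororn needs fewer.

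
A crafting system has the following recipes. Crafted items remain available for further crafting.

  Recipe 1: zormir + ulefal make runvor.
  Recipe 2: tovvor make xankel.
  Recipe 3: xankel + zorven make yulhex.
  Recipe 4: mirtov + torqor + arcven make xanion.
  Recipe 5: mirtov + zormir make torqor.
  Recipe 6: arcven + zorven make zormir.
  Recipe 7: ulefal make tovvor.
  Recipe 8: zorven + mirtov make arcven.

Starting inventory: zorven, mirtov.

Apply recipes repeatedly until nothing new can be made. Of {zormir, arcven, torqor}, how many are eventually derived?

3

zorven + mirtov → arcven (Recipe 8).
Using Recipe 6, arcven and zorven make zormir.
mirtov + zormir → torqor (Recipe 5).
zormir: reached.
arcven: reached.
torqor: reached.
All 3 are reached.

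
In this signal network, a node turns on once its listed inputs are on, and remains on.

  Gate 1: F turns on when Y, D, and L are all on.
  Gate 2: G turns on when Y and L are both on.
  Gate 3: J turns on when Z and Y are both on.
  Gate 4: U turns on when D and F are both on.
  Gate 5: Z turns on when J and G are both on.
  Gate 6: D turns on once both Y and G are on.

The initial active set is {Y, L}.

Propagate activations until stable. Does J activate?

J would need Z and Y (Gate 3), but Z never turns on.

No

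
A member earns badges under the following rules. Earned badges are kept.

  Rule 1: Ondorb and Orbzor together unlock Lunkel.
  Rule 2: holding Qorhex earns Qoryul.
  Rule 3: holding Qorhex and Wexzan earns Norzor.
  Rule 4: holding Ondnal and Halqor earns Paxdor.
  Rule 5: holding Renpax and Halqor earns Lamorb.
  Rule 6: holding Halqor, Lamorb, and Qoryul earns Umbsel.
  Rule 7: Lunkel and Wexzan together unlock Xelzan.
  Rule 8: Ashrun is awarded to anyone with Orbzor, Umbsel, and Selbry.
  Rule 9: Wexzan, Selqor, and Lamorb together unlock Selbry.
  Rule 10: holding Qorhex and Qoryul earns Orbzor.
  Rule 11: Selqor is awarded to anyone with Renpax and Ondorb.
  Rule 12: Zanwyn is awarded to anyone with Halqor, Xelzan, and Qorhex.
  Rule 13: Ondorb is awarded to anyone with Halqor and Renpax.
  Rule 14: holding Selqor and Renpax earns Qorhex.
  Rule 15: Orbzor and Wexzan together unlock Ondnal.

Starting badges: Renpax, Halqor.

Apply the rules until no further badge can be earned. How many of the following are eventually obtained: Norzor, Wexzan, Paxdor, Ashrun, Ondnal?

Norzor would need Qorhex and Wexzan (Rule 3), but Wexzan is never earned.
No rule produces Wexzan, and it is not given.
Paxdor would need Ondnal and Halqor (Rule 4), but Ondnal is never earned.
Ashrun would need Orbzor, Umbsel, and Selbry (Rule 8), but Selbry is never earned.
Ondnal would need Orbzor and Wexzan (Rule 15), but Wexzan is never earned.
None of the 5 are reached.

0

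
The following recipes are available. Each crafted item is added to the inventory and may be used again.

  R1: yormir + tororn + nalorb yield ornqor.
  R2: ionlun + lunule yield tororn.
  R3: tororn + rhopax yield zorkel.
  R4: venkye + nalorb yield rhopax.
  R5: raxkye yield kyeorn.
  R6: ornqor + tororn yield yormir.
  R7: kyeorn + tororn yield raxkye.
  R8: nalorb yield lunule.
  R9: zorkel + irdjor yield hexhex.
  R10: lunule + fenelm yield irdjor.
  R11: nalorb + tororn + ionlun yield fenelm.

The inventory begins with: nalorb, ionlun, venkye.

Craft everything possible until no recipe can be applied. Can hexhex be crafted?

Using R8, nalorb makes lunule.
Using R4, venkye and nalorb make rhopax.
Using R2, ionlun and lunule make tororn.
tororn + rhopax → zorkel (R3).
nalorb + tororn + ionlun → fenelm (R11).
lunule + fenelm → irdjor (R10).
Using R9, zorkel and irdjor make hexhex.

Yes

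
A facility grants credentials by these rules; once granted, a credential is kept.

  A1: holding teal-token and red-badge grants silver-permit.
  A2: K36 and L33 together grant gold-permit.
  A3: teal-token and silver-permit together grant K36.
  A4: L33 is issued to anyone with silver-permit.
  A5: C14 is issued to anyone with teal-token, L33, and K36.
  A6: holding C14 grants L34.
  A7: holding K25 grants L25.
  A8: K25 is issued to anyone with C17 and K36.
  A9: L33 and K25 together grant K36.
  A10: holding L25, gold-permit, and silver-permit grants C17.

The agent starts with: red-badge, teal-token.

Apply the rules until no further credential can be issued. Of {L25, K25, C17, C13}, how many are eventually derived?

0

L25 would need K25 (A7), but K25 is never granted.
K25 would need C17 and K36 (A8), but C17 is never granted.
C17 would need L25, gold-permit, and silver-permit (A10), but L25 is never granted.
No rule produces C13, and it is not given.
None of the 4 are reached.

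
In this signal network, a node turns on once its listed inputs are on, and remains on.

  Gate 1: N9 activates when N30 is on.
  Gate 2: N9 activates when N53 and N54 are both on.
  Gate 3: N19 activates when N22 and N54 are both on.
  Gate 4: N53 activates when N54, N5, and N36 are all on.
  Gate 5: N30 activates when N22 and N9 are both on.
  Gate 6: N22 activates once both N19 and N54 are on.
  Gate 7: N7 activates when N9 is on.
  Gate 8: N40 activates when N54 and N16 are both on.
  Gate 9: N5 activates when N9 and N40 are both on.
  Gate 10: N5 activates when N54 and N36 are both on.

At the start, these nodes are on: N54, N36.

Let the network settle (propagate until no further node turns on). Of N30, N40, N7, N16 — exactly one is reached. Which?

N54 and N36 are on, so N5 activates (Gate 10).
Gate 4: N54, N5, and N36 on → N53 on.
Gate 2: N53 and N54 on → N9 on.
N9 is on, so N7 activates (Gate 7).
No rule produces N16, and it is not given. N30 would need N22 and N9 (Gate 5), but N22 never turns on. N40 would need N54 and N16 (Gate 8), but N16 never turns on.

N7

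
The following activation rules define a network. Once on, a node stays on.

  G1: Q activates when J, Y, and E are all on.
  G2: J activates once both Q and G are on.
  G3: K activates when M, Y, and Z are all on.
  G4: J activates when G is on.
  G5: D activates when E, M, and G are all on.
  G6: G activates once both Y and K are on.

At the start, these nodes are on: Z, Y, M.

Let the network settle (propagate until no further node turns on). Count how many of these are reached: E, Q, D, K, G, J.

G3: M, Y, and Z on → K on.
Y and K are on, so G activates (G6).
G is on, so J activates (G4).
No rule produces E, and it is not given.
Q would need J, Y, and E (G1), but E never turns on.
D would need E, M, and G (G5), but E never turns on.
K: reached.
G: reached.
J: reached.
Reached: K, G, and J — 3 of the 6.

3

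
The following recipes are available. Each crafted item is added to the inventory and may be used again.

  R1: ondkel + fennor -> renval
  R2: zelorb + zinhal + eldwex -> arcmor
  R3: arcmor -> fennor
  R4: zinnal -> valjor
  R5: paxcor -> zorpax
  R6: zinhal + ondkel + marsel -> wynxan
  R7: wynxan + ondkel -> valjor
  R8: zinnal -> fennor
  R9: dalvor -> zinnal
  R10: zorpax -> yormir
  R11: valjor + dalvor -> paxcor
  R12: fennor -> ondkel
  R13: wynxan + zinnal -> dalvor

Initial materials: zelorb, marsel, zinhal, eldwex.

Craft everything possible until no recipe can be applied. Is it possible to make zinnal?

zinnal would need dalvor (R9), but dalvor is never obtained.

No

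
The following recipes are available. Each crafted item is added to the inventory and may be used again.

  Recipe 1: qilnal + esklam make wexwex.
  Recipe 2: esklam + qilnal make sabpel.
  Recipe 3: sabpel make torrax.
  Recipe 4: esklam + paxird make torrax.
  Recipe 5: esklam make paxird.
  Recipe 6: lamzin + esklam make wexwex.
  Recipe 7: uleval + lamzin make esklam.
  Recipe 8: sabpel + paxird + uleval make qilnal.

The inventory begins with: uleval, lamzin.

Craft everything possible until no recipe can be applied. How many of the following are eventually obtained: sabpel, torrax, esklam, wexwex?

uleval + lamzin → esklam (Recipe 7).
esklam → paxird (Recipe 5).
Using Recipe 6, lamzin and esklam make wexwex.
esklam + paxird → torrax (Recipe 4).
sabpel would need esklam and qilnal (Recipe 2), but qilnal is never obtained.
torrax: reached.
esklam: reached.
wexwex: reached.
Reached: torrax, esklam, and wexwex — 3 of the 4.

3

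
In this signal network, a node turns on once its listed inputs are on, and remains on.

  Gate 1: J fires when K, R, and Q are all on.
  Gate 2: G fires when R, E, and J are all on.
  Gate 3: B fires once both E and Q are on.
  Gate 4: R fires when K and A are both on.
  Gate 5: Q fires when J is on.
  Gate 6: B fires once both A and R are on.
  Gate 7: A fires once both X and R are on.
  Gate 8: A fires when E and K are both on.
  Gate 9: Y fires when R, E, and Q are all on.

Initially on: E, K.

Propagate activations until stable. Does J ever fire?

No

J would need K, R, and Q (Gate 1), but Q never turns on.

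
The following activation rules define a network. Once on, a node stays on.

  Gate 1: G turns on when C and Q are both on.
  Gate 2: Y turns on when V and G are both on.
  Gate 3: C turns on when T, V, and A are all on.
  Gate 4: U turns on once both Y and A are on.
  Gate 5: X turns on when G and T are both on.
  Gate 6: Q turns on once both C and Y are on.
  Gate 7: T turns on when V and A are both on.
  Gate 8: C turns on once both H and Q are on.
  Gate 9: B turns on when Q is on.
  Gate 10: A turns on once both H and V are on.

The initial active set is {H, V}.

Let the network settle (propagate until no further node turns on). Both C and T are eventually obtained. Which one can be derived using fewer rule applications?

T: Gate 10: H and V on → A on. V and A are on, so T turns on (Gate 7). [2 rule applications]
C: H and V are on, so A turns on (Gate 10). Gate 7: V and A on → T on. Gate 3: T, V, and A on → C on. [3 rule applications]
T needs fewer.

T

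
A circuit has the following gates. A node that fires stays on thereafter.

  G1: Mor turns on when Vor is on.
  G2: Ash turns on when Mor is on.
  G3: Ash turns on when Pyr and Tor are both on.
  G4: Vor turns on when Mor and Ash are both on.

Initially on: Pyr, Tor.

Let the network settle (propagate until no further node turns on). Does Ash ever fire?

G3: Pyr and Tor on → Ash on.

Yes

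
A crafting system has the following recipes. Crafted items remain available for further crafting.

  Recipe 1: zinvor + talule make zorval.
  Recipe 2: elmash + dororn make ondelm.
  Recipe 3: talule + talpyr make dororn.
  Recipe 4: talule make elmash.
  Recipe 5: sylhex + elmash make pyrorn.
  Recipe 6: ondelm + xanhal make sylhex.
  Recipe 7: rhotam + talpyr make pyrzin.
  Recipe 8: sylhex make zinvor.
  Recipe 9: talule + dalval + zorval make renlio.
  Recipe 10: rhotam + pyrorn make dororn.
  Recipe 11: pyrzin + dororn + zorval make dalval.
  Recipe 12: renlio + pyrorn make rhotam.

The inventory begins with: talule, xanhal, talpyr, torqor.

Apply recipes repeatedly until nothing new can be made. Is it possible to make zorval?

Yes

talule + talpyr → dororn (Recipe 3).
Using Recipe 4, talule makes elmash.
elmash + dororn → ondelm (Recipe 2).
ondelm + xanhal → sylhex (Recipe 6).
Using Recipe 8, sylhex makes zinvor.
zinvor + talule → zorval (Recipe 1).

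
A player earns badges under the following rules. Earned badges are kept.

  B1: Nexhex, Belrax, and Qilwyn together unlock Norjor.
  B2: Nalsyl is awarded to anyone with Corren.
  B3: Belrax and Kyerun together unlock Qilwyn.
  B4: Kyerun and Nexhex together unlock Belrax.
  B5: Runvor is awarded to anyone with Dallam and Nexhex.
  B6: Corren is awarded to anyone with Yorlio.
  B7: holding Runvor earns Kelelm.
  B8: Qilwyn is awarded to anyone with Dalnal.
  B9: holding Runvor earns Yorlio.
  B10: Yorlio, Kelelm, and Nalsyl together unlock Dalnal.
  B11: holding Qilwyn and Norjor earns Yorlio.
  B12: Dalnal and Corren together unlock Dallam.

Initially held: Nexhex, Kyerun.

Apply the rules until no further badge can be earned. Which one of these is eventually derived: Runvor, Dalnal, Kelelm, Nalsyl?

With Kyerun and Nexhex, Belrax is earned (B4).
With Belrax and Kyerun, Qilwyn is earned (B3).
With Nexhex, Belrax, and Qilwyn, Norjor is earned (B1).
With Qilwyn and Norjor, Yorlio is earned (B11).
With Yorlio, Corren is earned (B6).
With Corren, Nalsyl is earned (B2).
Runvor would need Dallam and Nexhex (B5), but Dallam is never earned. Dalnal would need Yorlio, Kelelm, and Nalsyl (B10), but Kelelm is never earned. Kelelm would need Runvor (B7), but Runvor is never earned.

Nalsyl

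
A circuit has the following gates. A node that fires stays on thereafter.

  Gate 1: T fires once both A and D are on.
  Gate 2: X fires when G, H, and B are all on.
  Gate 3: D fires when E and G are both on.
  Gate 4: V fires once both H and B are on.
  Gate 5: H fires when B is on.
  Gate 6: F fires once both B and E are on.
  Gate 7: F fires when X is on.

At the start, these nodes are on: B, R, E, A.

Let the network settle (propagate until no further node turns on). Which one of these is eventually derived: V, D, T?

B is on, so H fires (Gate 5).
Gate 4: H and B on → V on.
D would need E and G (Gate 3), but G never turns on. T would need A and D (Gate 1), but D never turns on.

V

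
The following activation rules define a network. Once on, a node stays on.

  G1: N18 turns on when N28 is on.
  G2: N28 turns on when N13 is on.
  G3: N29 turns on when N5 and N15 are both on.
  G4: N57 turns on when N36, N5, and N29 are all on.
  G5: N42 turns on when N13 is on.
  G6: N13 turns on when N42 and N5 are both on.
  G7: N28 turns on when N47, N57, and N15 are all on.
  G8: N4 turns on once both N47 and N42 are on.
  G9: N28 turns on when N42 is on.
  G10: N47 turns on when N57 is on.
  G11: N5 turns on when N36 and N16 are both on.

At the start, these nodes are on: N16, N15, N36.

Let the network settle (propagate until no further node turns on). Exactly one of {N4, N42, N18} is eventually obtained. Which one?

N18

G11: N36 and N16 on → N5 on.
G3: N5 and N15 on → N29 on.
N36, N5, and N29 are on, so N57 turns on (G4).
N57 is on, so N47 turns on (G10).
G7: N47, N57, and N15 on → N28 on.
G1: N28 on → N18 on.
N4 would need N47 and N42 (G8), but N42 never turns on. N42 would need N13 (G5), but N13 never turns on.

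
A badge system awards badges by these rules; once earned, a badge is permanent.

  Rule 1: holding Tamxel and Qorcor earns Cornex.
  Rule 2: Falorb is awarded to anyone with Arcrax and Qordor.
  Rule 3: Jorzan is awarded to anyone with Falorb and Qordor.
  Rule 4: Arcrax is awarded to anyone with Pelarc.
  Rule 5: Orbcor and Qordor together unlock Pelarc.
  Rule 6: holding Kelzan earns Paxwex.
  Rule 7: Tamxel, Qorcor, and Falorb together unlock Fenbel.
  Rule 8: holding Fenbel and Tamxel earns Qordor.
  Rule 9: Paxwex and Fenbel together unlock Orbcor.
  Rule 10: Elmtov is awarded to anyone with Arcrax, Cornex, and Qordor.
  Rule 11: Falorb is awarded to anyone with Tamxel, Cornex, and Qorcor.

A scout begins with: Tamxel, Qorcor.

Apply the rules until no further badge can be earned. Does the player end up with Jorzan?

Yes

With Tamxel and Qorcor, Cornex is earned (Rule 1).
With Tamxel, Cornex, and Qorcor, Falorb is earned (Rule 11).
With Tamxel, Qorcor, and Falorb, Fenbel is earned (Rule 7).
With Fenbel and Tamxel, Qordor is earned (Rule 8).
With Falorb and Qordor, Jorzan is earned (Rule 3).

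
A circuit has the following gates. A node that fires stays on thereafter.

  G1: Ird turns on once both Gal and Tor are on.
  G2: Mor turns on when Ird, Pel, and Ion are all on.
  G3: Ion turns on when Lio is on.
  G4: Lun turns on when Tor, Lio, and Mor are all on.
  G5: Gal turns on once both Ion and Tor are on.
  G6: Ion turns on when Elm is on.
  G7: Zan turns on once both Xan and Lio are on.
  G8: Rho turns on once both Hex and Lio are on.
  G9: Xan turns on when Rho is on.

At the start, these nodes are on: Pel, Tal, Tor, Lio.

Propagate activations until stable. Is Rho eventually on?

Rho would need Hex and Lio (G8), but Hex never turns on.

No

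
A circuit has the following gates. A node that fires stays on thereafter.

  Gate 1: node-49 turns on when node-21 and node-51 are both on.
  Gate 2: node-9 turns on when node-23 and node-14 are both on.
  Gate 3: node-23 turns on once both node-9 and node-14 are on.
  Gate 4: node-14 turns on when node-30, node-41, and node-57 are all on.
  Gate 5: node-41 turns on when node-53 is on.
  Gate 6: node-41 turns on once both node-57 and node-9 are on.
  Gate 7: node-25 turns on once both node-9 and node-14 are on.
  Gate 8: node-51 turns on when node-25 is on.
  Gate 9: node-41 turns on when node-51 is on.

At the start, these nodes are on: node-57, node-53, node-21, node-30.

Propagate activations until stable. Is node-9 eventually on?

node-9 would need node-23 and node-14 (Gate 2), but node-23 never turns on.

No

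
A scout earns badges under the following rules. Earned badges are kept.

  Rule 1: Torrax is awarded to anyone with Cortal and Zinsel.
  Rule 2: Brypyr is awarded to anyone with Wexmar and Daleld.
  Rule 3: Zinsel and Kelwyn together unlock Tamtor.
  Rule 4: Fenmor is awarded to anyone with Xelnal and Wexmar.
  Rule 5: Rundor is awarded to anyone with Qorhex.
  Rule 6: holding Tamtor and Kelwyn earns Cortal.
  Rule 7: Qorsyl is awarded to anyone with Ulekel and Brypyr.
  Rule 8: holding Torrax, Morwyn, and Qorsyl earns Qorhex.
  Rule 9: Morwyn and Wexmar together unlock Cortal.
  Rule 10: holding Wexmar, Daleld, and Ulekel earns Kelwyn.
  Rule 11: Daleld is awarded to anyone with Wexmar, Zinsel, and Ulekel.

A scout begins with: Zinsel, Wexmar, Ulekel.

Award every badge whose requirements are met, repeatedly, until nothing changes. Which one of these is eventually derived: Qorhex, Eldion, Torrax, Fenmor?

Torrax

With Wexmar, Zinsel, and Ulekel, Daleld is earned (Rule 11).
With Wexmar, Daleld, and Ulekel, Kelwyn is earned (Rule 10).
With Zinsel and Kelwyn, Tamtor is earned (Rule 3).
With Tamtor and Kelwyn, Cortal is earned (Rule 6).
With Cortal and Zinsel, Torrax is earned (Rule 1).
Qorhex would need Torrax, Morwyn, and Qorsyl (Rule 8), but Morwyn is never earned. No rule produces Eldion, and it is not given. Fenmor would need Xelnal and Wexmar (Rule 4), but Xelnal is never earned.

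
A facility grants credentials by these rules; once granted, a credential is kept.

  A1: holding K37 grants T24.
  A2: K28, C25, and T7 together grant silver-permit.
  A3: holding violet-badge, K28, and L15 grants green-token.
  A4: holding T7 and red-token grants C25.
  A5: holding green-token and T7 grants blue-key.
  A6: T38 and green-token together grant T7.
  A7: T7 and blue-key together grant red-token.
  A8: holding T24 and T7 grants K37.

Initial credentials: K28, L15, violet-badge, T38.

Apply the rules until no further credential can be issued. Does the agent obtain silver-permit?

Holding violet-badge, K28, and L15 grants green-token (A3).
Holding T38 and green-token grants T7 (A6).
Holding green-token and T7 grants blue-key (A5).
Holding T7 and blue-key grants red-token (A7).
Holding T7 and red-token grants C25 (A4).
Holding K28, C25, and T7 grants silver-permit (A2).

Yes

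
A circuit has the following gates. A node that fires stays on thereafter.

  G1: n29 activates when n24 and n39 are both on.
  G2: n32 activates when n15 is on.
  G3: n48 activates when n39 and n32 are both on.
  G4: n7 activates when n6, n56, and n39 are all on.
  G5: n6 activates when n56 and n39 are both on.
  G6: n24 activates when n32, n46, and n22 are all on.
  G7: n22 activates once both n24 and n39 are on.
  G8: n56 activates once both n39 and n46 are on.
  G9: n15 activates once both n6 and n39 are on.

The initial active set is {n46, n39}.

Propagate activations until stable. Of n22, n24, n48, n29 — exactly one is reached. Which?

n39 and n46 are on, so n56 activates (G8).
n56 and n39 are on, so n6 activates (G5).
G9: n6 and n39 on → n15 on.
n15 is on, so n32 activates (G2).
G3: n39 and n32 on → n48 on.
n24 would need n32, n46, and n22 (G6), but n22 never turns on. n22 would need n24 and n39 (G7), but n24 never turns on. n29 would need n24 and n39 (G1), but n24 never turns on.

n48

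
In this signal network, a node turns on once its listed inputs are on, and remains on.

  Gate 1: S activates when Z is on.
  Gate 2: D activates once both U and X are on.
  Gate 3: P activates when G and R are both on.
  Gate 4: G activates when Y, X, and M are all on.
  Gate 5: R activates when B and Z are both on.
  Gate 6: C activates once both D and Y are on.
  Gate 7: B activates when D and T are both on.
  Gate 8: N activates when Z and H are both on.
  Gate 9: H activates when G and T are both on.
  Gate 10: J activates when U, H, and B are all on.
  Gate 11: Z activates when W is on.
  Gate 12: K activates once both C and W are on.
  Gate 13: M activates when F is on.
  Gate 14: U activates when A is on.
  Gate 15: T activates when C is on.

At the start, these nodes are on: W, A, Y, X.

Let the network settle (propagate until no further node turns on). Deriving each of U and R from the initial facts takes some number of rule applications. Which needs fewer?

U

U: Gate 14: A on → U on. [1 rule application]
R: W is on, so Z activates (Gate 11). A is on, so U activates (Gate 14). Gate 2: U and X on → D on. D and Y are on, so C activates (Gate 6). Gate 15: C on → T on. Gate 7: D and T on → B on. Gate 5: B and Z on → R on. [7 rule applications]
U needs fewer.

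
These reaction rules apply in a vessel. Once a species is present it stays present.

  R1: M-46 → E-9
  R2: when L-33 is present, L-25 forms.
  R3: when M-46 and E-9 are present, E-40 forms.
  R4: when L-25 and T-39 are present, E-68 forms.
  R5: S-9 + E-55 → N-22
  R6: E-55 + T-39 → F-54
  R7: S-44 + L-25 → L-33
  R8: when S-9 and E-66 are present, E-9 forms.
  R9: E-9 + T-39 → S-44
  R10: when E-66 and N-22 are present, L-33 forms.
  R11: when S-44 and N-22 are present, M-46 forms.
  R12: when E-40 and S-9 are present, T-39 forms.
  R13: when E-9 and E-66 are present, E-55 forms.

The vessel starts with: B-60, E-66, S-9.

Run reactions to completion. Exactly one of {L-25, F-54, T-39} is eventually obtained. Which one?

L-25

S-9 and E-66 present → E-9 forms (R8).
E-9 and E-66 present → E-55 forms (R13).
S-9 and E-55 present → N-22 forms (R5).
E-66 and N-22 present → L-33 forms (R10).
L-33 present → L-25 forms (R2).
T-39 would need E-40 and S-9 (R12), but E-40 never forms. F-54 would need E-55 and T-39 (R6), but T-39 never forms.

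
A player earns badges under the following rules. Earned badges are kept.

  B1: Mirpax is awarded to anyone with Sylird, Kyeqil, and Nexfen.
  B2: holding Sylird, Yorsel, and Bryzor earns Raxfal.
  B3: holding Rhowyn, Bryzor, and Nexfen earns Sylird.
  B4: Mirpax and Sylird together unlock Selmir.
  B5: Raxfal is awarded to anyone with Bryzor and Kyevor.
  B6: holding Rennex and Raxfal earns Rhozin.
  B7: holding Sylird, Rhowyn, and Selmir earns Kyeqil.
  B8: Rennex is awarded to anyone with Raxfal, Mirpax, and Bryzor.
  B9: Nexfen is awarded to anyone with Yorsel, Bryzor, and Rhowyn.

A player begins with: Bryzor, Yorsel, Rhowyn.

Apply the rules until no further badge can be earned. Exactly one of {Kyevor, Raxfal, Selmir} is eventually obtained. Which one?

Raxfal

With Yorsel, Bryzor, and Rhowyn, Nexfen is earned (B9).
With Rhowyn, Bryzor, and Nexfen, Sylird is earned (B3).
With Sylird, Yorsel, and Bryzor, Raxfal is earned (B2).
Selmir would need Mirpax and Sylird (B4), but Mirpax is never earned. No rule produces Kyevor, and it is not given.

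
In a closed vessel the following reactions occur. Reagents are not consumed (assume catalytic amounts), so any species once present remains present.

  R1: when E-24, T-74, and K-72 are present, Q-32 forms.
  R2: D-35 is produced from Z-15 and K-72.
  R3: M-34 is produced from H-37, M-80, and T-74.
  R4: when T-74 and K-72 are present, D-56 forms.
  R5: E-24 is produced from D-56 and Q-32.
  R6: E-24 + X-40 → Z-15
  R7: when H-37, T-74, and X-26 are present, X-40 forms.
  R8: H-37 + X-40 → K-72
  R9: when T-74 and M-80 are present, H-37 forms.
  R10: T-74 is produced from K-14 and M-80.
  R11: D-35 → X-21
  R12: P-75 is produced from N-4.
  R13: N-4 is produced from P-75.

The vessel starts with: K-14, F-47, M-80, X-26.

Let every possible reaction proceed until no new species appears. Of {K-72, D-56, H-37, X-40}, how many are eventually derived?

4

K-14 and M-80 present → T-74 forms (R10).
T-74 and M-80 present → H-37 forms (R9).
H-37, T-74, and X-26 present → X-40 forms (R7).
H-37 and X-40 present → K-72 forms (R8).
T-74 and K-72 present → D-56 forms (R4).
K-72: reached.
D-56: reached.
H-37: reached.
X-40: reached.
All 4 are reached.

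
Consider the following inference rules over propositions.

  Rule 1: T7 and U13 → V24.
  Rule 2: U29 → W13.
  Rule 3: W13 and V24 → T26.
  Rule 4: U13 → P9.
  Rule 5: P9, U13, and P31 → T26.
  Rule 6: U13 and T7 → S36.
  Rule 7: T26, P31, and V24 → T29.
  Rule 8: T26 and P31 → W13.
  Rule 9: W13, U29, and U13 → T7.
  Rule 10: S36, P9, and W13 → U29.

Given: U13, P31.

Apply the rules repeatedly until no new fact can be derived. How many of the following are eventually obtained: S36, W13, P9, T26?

U13 holds, so P9 follows (Rule 4).
From P9, U13, and P31, Rule 5 gives T26.
From T26 and P31, Rule 8 gives W13.
S36 would need U13 and T7 (Rule 6), but T7 is never established.
W13: reached.
P9: reached.
T26: reached.
Reached: W13, P9, and T26 — 3 of the 4.

3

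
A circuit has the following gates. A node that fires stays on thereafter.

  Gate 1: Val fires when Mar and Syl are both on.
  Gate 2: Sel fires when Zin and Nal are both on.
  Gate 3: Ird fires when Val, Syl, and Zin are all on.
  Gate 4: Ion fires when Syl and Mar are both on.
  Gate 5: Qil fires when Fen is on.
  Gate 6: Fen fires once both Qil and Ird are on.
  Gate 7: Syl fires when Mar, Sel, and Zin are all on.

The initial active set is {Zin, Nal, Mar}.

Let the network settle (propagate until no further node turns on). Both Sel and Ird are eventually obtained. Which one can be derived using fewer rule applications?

Sel: Gate 2: Zin and Nal on → Sel on. [1 rule application]
Ird: Gate 2: Zin and Nal on → Sel on. Mar, Sel, and Zin are on, so Syl fires (Gate 7). Mar and Syl are on, so Val fires (Gate 1). Val, Syl, and Zin are on, so Ird fires (Gate 3). [4 rule applications]
Sel needs fewer.

Sel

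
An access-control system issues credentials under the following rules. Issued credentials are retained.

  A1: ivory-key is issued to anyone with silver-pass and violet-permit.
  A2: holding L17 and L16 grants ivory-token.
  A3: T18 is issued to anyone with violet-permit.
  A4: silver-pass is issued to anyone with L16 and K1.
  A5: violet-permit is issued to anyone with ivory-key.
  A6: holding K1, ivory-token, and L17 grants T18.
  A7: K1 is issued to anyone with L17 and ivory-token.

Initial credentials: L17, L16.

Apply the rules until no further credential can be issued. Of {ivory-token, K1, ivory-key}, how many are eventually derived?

Holding L17 and L16 grants ivory-token (A2).
Holding L17 and ivory-token grants K1 (A7).
ivory-token: reached.
K1: reached.
ivory-key would need silver-pass and violet-permit (A1), but violet-permit is never granted.
Reached: ivory-token and K1 — 2 of the 3.

2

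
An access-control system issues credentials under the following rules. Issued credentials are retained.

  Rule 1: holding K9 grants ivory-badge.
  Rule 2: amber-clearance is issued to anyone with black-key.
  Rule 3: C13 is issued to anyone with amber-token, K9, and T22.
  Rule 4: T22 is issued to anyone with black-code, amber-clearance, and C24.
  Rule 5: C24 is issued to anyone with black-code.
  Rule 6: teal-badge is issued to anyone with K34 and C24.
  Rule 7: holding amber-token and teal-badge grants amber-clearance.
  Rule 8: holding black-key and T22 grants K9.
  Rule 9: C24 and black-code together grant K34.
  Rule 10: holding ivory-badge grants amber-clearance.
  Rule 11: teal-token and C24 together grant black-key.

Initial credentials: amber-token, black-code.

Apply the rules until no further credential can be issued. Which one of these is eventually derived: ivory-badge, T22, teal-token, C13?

T22

Holding black-code grants C24 (Rule 5).
Holding C24 and black-code grants K34 (Rule 9).
Holding K34 and C24 grants teal-badge (Rule 6).
Holding amber-token and teal-badge grants amber-clearance (Rule 7).
Holding black-code, amber-clearance, and C24 grants T22 (Rule 4).
No rule produces teal-token, and it is not given. C13 would need amber-token, K9, and T22 (Rule 3), but K9 is never granted. ivory-badge would need K9 (Rule 1), but K9 is never granted.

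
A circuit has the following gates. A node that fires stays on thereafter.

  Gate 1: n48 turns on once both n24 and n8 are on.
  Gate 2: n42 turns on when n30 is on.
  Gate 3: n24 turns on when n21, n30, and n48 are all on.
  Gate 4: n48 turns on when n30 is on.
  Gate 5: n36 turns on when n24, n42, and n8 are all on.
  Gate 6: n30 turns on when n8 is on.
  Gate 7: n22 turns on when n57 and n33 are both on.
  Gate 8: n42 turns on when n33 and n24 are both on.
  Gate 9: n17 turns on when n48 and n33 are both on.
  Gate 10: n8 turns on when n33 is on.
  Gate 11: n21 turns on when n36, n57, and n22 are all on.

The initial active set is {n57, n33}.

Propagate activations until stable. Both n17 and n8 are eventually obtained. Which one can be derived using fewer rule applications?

n8

n8: Gate 10: n33 on → n8 on. [1 rule application]
n17: Gate 10: n33 on → n8 on. n8 is on, so n30 turns on (Gate 6). n30 is on, so n48 turns on (Gate 4). n48 and n33 are on, so n17 turns on (Gate 9). [4 rule applications]
n8 needs fewer.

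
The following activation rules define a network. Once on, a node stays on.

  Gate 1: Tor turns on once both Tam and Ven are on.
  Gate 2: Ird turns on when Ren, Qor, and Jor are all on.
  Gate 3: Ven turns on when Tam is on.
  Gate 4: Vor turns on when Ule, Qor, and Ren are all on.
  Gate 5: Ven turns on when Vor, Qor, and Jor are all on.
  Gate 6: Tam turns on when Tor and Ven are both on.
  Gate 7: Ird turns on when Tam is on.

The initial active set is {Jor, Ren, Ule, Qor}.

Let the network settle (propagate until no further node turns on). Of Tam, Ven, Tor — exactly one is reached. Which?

Ule, Qor, and Ren are on, so Vor turns on (Gate 4).
Gate 5: Vor, Qor, and Jor on → Ven on.
Tor would need Tam and Ven (Gate 1), but Tam never turns on. Tam would need Tor and Ven (Gate 6), but Tor never turns on.

Ven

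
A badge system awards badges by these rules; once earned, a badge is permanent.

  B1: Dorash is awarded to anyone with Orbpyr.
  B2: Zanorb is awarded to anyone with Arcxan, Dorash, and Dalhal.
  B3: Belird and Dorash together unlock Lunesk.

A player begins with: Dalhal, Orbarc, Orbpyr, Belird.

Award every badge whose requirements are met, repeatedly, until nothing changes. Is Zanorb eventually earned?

Zanorb would need Arcxan, Dorash, and Dalhal (B2), but Arcxan is never earned.

No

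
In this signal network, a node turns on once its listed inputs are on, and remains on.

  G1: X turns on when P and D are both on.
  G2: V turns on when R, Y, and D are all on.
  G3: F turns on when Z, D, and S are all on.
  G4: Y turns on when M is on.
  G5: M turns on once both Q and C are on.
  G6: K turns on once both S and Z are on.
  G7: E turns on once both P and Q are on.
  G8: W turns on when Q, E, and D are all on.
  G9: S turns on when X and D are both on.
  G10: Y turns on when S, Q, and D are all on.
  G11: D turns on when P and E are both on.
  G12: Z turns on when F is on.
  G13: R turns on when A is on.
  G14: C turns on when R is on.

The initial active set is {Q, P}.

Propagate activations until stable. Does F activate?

F would need Z, D, and S (G3), but Z never turns on.

No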